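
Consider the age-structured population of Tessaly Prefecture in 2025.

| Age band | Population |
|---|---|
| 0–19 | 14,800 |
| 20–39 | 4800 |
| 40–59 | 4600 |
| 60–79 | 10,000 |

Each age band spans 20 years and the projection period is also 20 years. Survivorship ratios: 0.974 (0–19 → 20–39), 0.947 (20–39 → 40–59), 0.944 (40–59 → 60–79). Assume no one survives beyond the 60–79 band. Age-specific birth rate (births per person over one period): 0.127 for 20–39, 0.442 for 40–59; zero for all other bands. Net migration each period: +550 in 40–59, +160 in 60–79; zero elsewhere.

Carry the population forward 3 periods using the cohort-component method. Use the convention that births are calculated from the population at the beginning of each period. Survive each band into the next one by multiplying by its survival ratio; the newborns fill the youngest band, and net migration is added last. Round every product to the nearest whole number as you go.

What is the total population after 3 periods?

Period 1:
Births: 4800 × 0.127 = 610  |  4600 × 0.442 = 2033 → 2643
20–39: 14800 × 0.974 = 14415
40–59: 4800 × 0.947 = 4546
60–79: 4600 × 0.944 = 4342
Net migration: 40–59 + 550 → 5096; 60–79 + 160 → 4502
End of period: [2643, 14415, 5096, 4502]
Period 2:
Births: 14415 × 0.127 = 1831  |  5096 × 0.442 = 2252 → 4083
20–39: 2643 × 0.974 = 2574
40–59: 14415 × 0.947 = 13651
60–79: 5096 × 0.944 = 4811
Net migration: 40–59 + 550 → 14201; 60–79 + 160 → 4971
End of period: [4083, 2574, 14201, 4971]
Period 3:
Births: 2574 × 0.127 = 327  |  14201 × 0.442 = 6277 → 6604
20–39: 4083 × 0.974 = 3977
40–59: 2574 × 0.947 = 2438
60–79: 14201 × 0.944 = 13406
Net migration: 40–59 + 550 → 2988; 60–79 + 160 → 13566
End of period: [6604, 3977, 2988, 13566]
Total after period 3: 6604 + 3977 + 2988 + 13566 = 27135

27135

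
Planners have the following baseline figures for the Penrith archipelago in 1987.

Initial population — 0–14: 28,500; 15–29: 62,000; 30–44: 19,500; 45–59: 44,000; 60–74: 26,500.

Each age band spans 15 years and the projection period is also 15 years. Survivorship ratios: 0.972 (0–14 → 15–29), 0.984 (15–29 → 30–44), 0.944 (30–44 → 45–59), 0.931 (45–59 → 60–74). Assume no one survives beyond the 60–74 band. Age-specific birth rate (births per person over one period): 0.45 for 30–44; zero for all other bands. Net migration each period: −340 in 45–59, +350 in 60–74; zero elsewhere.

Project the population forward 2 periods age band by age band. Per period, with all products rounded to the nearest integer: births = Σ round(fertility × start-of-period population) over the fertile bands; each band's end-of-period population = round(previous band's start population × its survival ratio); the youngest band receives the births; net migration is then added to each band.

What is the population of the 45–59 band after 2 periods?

57252

Call the bands 1 to 5, youngest first.
Period 1.
Births: 19500 * 0.45 = 8775
Band 2: 28500 * 0.972 = 27702
Band 3: 62000 * 0.984 = 61008
Band 4: 19500 * 0.944 = 18408
Band 5: 44000 * 0.931 = 40964
Net migration: Band 4 − 340 → 18068; Band 5 + 350 → 41314
→ [8775, 27702, 61008, 18068, 41314]
Period 2.
Births: 61008 * 0.45 = 27454
Band 2: 8775 * 0.972 = 8529
Band 3: 27702 * 0.984 = 27259
Band 4: 61008 * 0.944 = 57592
Band 5: 18068 * 0.931 = 16821
Net migration: Band 4 − 340 → 57252; Band 5 + 350 → 17171
→ [27454, 8529, 27259, 57252, 17171]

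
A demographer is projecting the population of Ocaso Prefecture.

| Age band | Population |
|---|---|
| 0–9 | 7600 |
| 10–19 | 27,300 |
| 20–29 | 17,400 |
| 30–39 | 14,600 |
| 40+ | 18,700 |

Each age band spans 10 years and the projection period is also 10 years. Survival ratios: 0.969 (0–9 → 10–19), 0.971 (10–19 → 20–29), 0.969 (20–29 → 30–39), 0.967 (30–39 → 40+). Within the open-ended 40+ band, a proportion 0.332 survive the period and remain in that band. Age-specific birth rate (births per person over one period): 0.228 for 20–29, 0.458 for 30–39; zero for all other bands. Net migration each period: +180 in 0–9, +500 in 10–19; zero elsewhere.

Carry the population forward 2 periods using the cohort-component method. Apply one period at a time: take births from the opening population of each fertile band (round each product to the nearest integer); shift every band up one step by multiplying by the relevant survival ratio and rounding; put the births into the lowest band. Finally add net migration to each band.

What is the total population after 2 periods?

[period 1]
Births: 17400 * 0.228 = 3967 ; 14600 * 0.458 = 6687 — total 10654
10–19: 7600 * 0.969 = 7364
20–29: 27300 * 0.971 = 26508
30–39: 17400 * 0.969 = 16861
40+: 14600 * 0.967 + 18700 * 0.332 = 14118 + 6208 = 20326
Net migration: 0–9 + 180 → 10834; 10–19 + 500 → 7864
→ [10834, 7864, 26508, 16861, 20326]
[period 2]
Births: 26508 * 0.228 = 6044 ; 16861 * 0.458 = 7722 — total 13766
10–19: 10834 * 0.969 = 10498
20–29: 7864 * 0.971 = 7636
30–39: 26508 * 0.969 = 25686
40+: 16861 * 0.967 + 20326 * 0.332 = 16305 + 6748 = 23053
Net migration: 0–9 + 180 → 13946; 10–19 + 500 → 10998
→ [13946, 10998, 7636, 25686, 23053]
Total after period 2: 13946 + 10998 + 7636 + 25686 + 23053 = 81319

81319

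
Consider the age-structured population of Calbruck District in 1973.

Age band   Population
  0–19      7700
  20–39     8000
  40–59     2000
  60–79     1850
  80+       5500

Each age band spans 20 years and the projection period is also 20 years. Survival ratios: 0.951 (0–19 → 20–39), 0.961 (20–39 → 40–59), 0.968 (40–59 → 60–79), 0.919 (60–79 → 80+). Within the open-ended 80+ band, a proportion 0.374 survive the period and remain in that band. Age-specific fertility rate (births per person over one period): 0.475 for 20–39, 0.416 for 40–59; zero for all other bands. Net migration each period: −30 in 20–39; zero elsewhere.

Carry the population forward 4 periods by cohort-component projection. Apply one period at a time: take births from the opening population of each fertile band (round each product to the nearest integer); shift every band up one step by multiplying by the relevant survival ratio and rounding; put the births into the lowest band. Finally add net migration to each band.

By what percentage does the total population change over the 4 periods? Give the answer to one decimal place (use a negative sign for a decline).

(Bands numbered youngest = 1 to oldest = 5.)
— Period 1 —
Births: 8000 × 0.475 = 3800, 2000 × 0.416 = 832 → total 4632
Band 2: 7700 × 0.951 = 7323
Band 3: 8000 × 0.961 = 7688
Band 4: 2000 × 0.968 = 1936
Band 5: 1850 × 0.919 + 5500 × 0.374 = 1700 + 2057 = 3757
Net migration: Band 2 − 30 → 7293
→ [4632, 7293, 7688, 1936, 3757]
— Period 2 —
Births: 7293 × 0.475 = 3464, 7688 × 0.416 = 3198 → total 6662
Band 2: 4632 × 0.951 = 4405
Band 3: 7293 × 0.961 = 7009
Band 4: 7688 × 0.968 = 7442
Band 5: 1936 × 0.919 + 3757 × 0.374 = 1779 + 1405 = 3184
Net migration: Band 2 − 30 → 4375
→ [6662, 4375, 7009, 7442, 3184]
— Period 3 —
Births: 4375 × 0.475 = 2078, 7009 × 0.416 = 2916 → total 4994
Band 2: 6662 × 0.951 = 6336
Band 3: 4375 × 0.961 = 4204
Band 4: 7009 × 0.968 = 6785
Band 5: 7442 × 0.919 + 3184 × 0.374 = 6839 + 1191 = 8030
Net migration: Band 2 − 30 → 6306
→ [4994, 6306, 4204, 6785, 8030]
— Period 4 —
Births: 6306 × 0.475 = 2995, 4204 × 0.416 = 1749 → total 4744
Band 2: 4994 × 0.951 = 4749
Band 3: 6306 × 0.961 = 6060
Band 4: 4204 × 0.968 = 4069
Band 5: 6785 × 0.919 + 8030 × 0.374 = 6235 + 3003 = 9238
Net migration: Band 2 − 30 → 4719
→ [4744, 4719, 6060, 4069, 9238]
Total: 25050 → 28830; change = 3780; percentage change = 15.1%

15.1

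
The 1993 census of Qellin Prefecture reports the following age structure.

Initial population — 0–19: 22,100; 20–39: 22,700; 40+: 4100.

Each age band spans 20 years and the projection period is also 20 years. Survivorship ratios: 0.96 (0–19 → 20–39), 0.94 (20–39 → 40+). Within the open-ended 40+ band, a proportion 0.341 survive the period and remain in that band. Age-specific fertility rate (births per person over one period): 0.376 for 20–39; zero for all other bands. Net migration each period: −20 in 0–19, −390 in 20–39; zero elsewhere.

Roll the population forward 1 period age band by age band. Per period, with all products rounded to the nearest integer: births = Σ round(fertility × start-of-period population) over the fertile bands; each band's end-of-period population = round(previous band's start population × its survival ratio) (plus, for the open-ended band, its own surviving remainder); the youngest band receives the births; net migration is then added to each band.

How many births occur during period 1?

Call the groups 1 to 3, youngest first.
After projecting period 1:
Births: 22700 × 0.376 = 8535
Group 2: 22100 × 0.96 = 21216
Group 3: 22700 × 0.94 + 4100 × 0.341 = 21338 + 1398 = 22736
Net migration: Group 1 − 20 → 8515; Group 2 − 390 → 20826
→ [8515, 20826, 22736]

8535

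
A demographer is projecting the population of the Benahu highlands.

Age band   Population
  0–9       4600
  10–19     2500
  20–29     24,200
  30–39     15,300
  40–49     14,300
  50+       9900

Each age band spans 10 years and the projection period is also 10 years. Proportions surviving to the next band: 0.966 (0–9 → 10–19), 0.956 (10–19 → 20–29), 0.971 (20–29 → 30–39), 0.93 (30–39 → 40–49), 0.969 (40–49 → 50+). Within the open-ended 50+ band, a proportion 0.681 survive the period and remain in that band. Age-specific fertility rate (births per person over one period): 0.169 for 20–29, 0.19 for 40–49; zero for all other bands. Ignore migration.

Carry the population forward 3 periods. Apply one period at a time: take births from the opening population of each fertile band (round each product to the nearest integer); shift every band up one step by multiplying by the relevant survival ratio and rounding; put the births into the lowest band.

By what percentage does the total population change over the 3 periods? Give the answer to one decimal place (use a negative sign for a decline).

-14.5

Call the groups 1 to 6, youngest first.
Period 1.
Births: 24200 × 0.169 = 4090, 14300 × 0.19 = 2717 — total 6807
Group 2: 4600 × 0.966 = 4444
Group 3: 2500 × 0.956 = 2390
Group 4: 24200 × 0.971 = 23498
Group 5: 15300 × 0.93 = 14229
Group 6: 14300 × 0.969 + 9900 × 0.681 = 13857 + 6742 = 20599
Population now: 0–9=6807, 10–19=4444, 20–29=2390, 30–39=23498, 40–49=14229, 50+=20599
Period 2.
Births: 2390 × 0.169 = 404, 14229 × 0.19 = 2704 — total 3108
Group 2: 6807 × 0.966 = 6576
Group 3: 4444 × 0.956 = 4248
Group 4: 2390 × 0.971 = 2321
Group 5: 23498 × 0.93 = 21853
Group 6: 14229 × 0.969 + 20599 × 0.681 = 13788 + 14028 = 27816
Population now: 0–9=3108, 10–19=6576, 20–29=4248, 30–39=2321, 40–49=21853, 50+=27816
Period 3.
Births: 4248 × 0.169 = 718, 21853 × 0.19 = 4152 — total 4870
Group 2: 3108 × 0.966 = 3002
Group 3: 6576 × 0.956 = 6287
Group 4: 4248 × 0.971 = 4125
Group 5: 2321 × 0.93 = 2159
Group 6: 21853 × 0.969 + 27816 × 0.681 = 21176 + 18943 = 40119
Population now: 0–9=4870, 10–19=3002, 20–29=6287, 30–39=4125, 40–49=2159, 50+=40119
Total: 70800 → 60562; change = -10238; percentage change = -14.5%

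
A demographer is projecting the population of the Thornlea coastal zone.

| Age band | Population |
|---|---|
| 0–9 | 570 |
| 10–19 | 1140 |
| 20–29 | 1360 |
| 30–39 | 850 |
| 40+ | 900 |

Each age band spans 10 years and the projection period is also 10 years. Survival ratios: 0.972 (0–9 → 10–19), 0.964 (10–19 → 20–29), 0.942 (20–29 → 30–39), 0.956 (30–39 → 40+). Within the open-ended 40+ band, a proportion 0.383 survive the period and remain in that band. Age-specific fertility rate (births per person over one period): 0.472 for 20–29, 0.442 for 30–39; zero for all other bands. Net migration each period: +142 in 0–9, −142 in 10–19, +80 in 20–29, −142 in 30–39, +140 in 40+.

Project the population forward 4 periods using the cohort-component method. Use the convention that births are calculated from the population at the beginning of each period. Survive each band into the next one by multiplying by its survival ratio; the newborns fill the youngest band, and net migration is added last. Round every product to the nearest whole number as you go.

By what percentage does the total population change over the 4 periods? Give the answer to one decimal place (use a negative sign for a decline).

Call the groups 1 to 5, youngest first.
[period 1]
Births: 1360 × 0.472 = 642  |  850 × 0.442 = 376 → 1018
Group 2: 570 × 0.972 = 554
Group 3: 1140 × 0.964 = 1099
Group 4: 1360 × 0.942 = 1281
Group 5: 850 × 0.956 + 900 × 0.383 = 813 + 345 = 1158
Net migration: Group 1 + 142 → 1160; Group 2 − 142 → 412; Group 3 + 80 → 1179; Group 4 − 142 → 1139; Group 5 + 140 → 1298
→ [1160, 412, 1179, 1139, 1298]
[period 2]
Births: 1179 × 0.472 = 556  |  1139 × 0.442 = 503 → 1059
Group 2: 1160 × 0.972 = 1128
Group 3: 412 × 0.964 = 397
Group 4: 1179 × 0.942 = 1111
Group 5: 1139 × 0.956 + 1298 × 0.383 = 1089 + 497 = 1586
Net migration: Group 1 + 142 → 1201; Group 2 − 142 → 986; Group 3 + 80 → 477; Group 4 − 142 → 969; Group 5 + 140 → 1726
→ [1201, 986, 477, 969, 1726]
[period 3]
Births: 477 × 0.472 = 225  |  969 × 0.442 = 428 → 653
Group 2: 1201 × 0.972 = 1167
Group 3: 986 × 0.964 = 951
Group 4: 477 × 0.942 = 449
Group 5: 969 × 0.956 + 1726 × 0.383 = 926 + 661 = 1587
Net migration: Group 1 + 142 → 795; Group 2 − 142 → 1025; Group 3 + 80 → 1031; Group 4 − 142 → 307; Group 5 + 140 → 1727
→ [795, 1025, 1031, 307, 1727]
[period 4]
Births: 1031 × 0.472 = 487  |  307 × 0.442 = 136 → 623
Group 2: 795 × 0.972 = 773
Group 3: 1025 × 0.964 = 988
Group 4: 1031 × 0.942 = 971
Group 5: 307 × 0.956 + 1727 × 0.383 = 293 + 661 = 954
Net migration: Group 1 + 142 → 765; Group 2 − 142 → 631; Group 3 + 80 → 1068; Group 4 − 142 → 829; Group 5 + 140 → 1094
→ [765, 631, 1068, 829, 1094]
Total: 4820 → 4387; change = -433; percentage change = -9.0%

-9.0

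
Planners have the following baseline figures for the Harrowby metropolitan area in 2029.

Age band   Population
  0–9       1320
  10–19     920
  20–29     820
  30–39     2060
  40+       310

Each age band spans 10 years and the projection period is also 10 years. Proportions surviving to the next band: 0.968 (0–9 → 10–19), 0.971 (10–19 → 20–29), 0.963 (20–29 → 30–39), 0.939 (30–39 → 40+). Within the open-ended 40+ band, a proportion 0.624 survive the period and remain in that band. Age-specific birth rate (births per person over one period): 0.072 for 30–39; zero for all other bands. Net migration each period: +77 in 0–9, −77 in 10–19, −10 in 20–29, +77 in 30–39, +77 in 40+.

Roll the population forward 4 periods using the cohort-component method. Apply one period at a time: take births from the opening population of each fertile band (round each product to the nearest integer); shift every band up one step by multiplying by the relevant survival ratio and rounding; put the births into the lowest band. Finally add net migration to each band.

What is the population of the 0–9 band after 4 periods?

[period 1]
Births: 2060 × 0.072 = 148
10–19: 1320 × 0.968 = 1278
20–29: 920 × 0.971 = 893
30–39: 820 × 0.963 = 790
40+: 2060 × 0.939 + 310 × 0.624 = 1934 + 193 = 2127
Net migration: 0–9 + 77 → 225; 10–19 − 77 → 1201; 20–29 − 10 → 883; 30–39 + 77 → 867; 40+ + 77 → 2204
Population now: 0–9=225, 10–19=1201, 20–29=883, 30–39=867, 40+=2204
[period 2]
Births: 867 × 0.072 = 62
10–19: 225 × 0.968 = 218
20–29: 1201 × 0.971 = 1166
30–39: 883 × 0.963 = 850
40+: 867 × 0.939 + 2204 × 0.624 = 814 + 1375 = 2189
Net migration: 0–9 + 77 → 139; 10–19 − 77 → 141; 20–29 − 10 → 1156; 30–39 + 77 → 927; 40+ + 77 → 2266
Population now: 0–9=139, 10–19=141, 20–29=1156, 30–39=927, 40+=2266
[period 3]
Births: 927 × 0.072 = 67
10–19: 139 × 0.968 = 135
20–29: 141 × 0.971 = 137
30–39: 1156 × 0.963 = 1113
40+: 927 × 0.939 + 2266 × 0.624 = 870 + 1414 = 2284
Net migration: 0–9 + 77 → 144; 10–19 − 77 → 58; 20–29 − 10 → 127; 30–39 + 77 → 1190; 40+ + 77 → 2361
Population now: 0–9=144, 10–19=58, 20–29=127, 30–39=1190, 40+=2361
[period 4]
Births: 1190 × 0.072 = 86
10–19: 144 × 0.968 = 139
20–29: 58 × 0.971 = 56
30–39: 127 × 0.963 = 122
40+: 1190 × 0.939 + 2361 × 0.624 = 1117 + 1473 = 2590
Net migration: 0–9 + 77 → 163; 10–19 − 77 → 62; 20–29 − 10 → 46; 30–39 + 77 → 199; 40+ + 77 → 2667
Population now: 0–9=163, 10–19=62, 20–29=46, 30–39=199, 40+=2667

163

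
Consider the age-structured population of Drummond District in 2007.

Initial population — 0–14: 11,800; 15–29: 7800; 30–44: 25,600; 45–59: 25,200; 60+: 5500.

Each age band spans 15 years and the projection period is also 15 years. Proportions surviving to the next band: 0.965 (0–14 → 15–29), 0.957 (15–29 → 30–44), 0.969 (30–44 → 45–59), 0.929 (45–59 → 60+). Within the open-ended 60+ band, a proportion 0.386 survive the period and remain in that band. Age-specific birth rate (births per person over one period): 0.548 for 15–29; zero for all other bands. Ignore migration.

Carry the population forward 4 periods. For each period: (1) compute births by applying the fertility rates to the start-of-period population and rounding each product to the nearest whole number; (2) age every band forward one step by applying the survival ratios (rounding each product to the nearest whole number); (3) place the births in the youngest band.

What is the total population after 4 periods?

32374

Let group 1 be 0–14 through group 5 = 60+.
Period 1.
Births: 7800 * 0.548 = 4274
Group 2: 11800 * 0.965 = 11387
Group 3: 7800 * 0.957 = 7465
Group 4: 25600 * 0.969 = 24806
Group 5: 25200 * 0.929 + 5500 * 0.386 = 23411 + 2123 = 25534
Giving 4274 / 11387 / 7465 / 24806 / 25534.
Period 2.
Births: 11387 * 0.548 = 6240
Group 2: 4274 * 0.965 = 4124
Group 3: 11387 * 0.957 = 10897
Group 4: 7465 * 0.969 = 7234
Group 5: 24806 * 0.929 + 25534 * 0.386 = 23045 + 9856 = 32901
Giving 6240 / 4124 / 10897 / 7234 / 32901.
Period 3.
Births: 4124 * 0.548 = 2260
Group 2: 6240 * 0.965 = 6022
Group 3: 4124 * 0.957 = 3947
Group 4: 10897 * 0.969 = 10559
Group 5: 7234 * 0.929 + 32901 * 0.386 = 6720 + 12700 = 19420
Giving 2260 / 6022 / 3947 / 10559 / 19420.
Period 4.
Births: 6022 * 0.548 = 3300
Group 2: 2260 * 0.965 = 2181
Group 3: 6022 * 0.957 = 5763
Group 4: 3947 * 0.969 = 3825
Group 5: 10559 * 0.929 + 19420 * 0.386 = 9809 + 7496 = 17305
Giving 3300 / 2181 / 5763 / 3825 / 17305.
Total after period 4: 3300 + 2181 + 5763 + 3825 + 17305 = 32374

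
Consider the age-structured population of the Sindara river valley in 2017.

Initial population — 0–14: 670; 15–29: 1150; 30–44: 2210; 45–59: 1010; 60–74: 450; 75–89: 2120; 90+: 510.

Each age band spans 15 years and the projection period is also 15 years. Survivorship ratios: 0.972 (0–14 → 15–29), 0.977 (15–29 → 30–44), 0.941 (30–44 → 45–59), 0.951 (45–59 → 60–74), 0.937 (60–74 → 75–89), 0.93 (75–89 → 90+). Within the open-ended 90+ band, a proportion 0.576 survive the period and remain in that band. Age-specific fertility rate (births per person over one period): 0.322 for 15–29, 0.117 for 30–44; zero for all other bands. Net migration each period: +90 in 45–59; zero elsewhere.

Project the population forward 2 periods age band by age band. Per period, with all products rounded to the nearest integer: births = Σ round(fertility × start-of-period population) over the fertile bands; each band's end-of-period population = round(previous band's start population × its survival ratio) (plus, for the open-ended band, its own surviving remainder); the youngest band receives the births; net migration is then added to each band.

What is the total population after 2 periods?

— Period 1 —
Births: 1150 × 0.322 = 370, 2210 × 0.117 = 259 — total 629
15–29: 670 × 0.972 = 651
30–44: 1150 × 0.977 = 1124
45–59: 2210 × 0.941 = 2080
60–74: 1010 × 0.951 = 961
75–89: 450 × 0.937 = 422
90+: 2120 × 0.93 + 510 × 0.576 = 1972 + 294 = 2266
Net migration: 45–59 + 90 → 2170
Giving 629 / 651 / 1124 / 2170 / 961 / 422 / 2266.
— Period 2 —
Births: 651 × 0.322 = 210, 1124 × 0.117 = 132 — total 342
15–29: 629 × 0.972 = 611
30–44: 651 × 0.977 = 636
45–59: 1124 × 0.941 = 1058
60–74: 2170 × 0.951 = 2064
75–89: 961 × 0.937 = 900
90+: 422 × 0.93 + 2266 × 0.576 = 392 + 1305 = 1697
Net migration: 45–59 + 90 → 1148
Giving 342 / 611 / 636 / 1148 / 2064 / 900 / 1697.
Total after period 2: 342 + 611 + 636 + 1148 + 2064 + 900 + 1697 = 7398

7398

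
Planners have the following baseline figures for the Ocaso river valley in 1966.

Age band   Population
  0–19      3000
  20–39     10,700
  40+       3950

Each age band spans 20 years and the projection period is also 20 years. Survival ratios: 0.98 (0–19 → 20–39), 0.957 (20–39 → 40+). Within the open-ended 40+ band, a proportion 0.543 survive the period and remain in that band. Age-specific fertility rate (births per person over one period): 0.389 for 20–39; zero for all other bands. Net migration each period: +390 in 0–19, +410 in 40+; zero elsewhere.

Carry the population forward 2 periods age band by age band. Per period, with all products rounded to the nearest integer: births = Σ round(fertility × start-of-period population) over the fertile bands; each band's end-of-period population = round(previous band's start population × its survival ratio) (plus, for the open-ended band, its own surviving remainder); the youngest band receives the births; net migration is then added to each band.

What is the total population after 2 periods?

[period 1]
Births: 10700 * 0.389 = 4162
20–39: 3000 * 0.98 = 2940
40+: 10700 * 0.957 + 3950 * 0.543 = 10240 + 2145 = 12385
Net migration: 0–19 + 390 → 4552; 40+ + 410 → 12795
→ [4552, 2940, 12795]
[period 2]
Births: 2940 * 0.389 = 1144
20–39: 4552 * 0.98 = 4461
40+: 2940 * 0.957 + 12795 * 0.543 = 2814 + 6948 = 9762
Net migration: 0–19 + 390 → 1534; 40+ + 410 → 10172
→ [1534, 4461, 10172]
Total after period 2: 1534 + 4461 + 10172 = 16167

16167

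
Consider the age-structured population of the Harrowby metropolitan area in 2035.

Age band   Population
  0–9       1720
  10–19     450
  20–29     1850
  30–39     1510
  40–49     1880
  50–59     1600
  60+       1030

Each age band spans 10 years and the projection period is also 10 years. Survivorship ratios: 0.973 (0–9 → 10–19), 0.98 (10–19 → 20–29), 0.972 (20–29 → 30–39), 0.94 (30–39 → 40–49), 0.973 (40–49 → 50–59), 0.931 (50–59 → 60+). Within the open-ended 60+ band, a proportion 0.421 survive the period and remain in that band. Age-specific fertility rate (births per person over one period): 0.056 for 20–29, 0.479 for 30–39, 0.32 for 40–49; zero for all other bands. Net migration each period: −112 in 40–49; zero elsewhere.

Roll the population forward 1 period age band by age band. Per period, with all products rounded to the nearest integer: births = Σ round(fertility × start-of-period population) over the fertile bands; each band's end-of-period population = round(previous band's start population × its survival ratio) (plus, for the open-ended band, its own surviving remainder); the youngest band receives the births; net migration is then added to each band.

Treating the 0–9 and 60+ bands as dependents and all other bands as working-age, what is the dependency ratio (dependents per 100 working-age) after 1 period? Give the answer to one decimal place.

47.6

[period 1]
Births: 1850 * 0.056 = 104  |  1510 * 0.479 = 723  |  1880 * 0.32 = 602 → total 1429
10–19: 1720 * 0.973 = 1674
20–29: 450 * 0.98 = 441
30–39: 1850 * 0.972 = 1798
40–49: 1510 * 0.94 = 1419
50–59: 1880 * 0.973 = 1829
60+: 1600 * 0.931 + 1030 * 0.421 = 1490 + 434 = 1924
Net migration: 40–49 − 112 → 1307
Population now: 0–9=1429, 10–19=1674, 20–29=441, 30–39=1798, 40–49=1307, 50–59=1829, 60+=1924
Dependents (band 0–9 + band 60+) = 1429 + 1924 = 3353; working-age = 7049; ratio = 3353/7049 × 100 = 47.6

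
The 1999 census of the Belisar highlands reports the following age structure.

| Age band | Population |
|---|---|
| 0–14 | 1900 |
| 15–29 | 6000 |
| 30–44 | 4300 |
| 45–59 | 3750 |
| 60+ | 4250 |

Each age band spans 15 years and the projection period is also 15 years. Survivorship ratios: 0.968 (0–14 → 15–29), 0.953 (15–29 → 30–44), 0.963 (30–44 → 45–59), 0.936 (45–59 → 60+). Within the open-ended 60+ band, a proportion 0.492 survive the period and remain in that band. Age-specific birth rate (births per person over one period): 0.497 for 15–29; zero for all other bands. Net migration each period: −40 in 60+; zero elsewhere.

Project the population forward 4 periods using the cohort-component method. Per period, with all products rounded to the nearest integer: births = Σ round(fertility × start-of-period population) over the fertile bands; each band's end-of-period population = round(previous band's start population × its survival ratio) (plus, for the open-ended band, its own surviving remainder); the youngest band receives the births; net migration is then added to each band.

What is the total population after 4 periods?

10968

Let band 1 be 0–14 through band 5 = 60+.
After projecting period 1:
Births: 6000 × 0.497 = 2982
Band 2: 1900 × 0.968 = 1839
Band 3: 6000 × 0.953 = 5718
Band 4: 4300 × 0.963 = 4141
Band 5: 3750 × 0.936 + 4250 × 0.492 = 3510 + 2091 = 5601
Net migration: Band 5 − 40 → 5561
Population now: 0–14=2982, 15–29=1839, 30–44=5718, 45–59=4141, 60+=5561
After projecting period 2:
Births: 1839 × 0.497 = 914
Band 2: 2982 × 0.968 = 2887
Band 3: 1839 × 0.953 = 1753
Band 4: 5718 × 0.963 = 5506
Band 5: 4141 × 0.936 + 5561 × 0.492 = 3876 + 2736 = 6612
Net migration: Band 5 − 40 → 6572
Population now: 0–14=914, 15–29=2887, 30–44=1753, 45–59=5506, 60+=6572
After projecting period 3:
Births: 2887 × 0.497 = 1435
Band 2: 914 × 0.968 = 885
Band 3: 2887 × 0.953 = 2751
Band 4: 1753 × 0.963 = 1688
Band 5: 5506 × 0.936 + 6572 × 0.492 = 5154 + 3233 = 8387
Net migration: Band 5 − 40 → 8347
Population now: 0–14=1435, 15–29=885, 30–44=2751, 45–59=1688, 60+=8347
After projecting period 4:
Births: 885 × 0.497 = 440
Band 2: 1435 × 0.968 = 1389
Band 3: 885 × 0.953 = 843
Band 4: 2751 × 0.963 = 2649
Band 5: 1688 × 0.936 + 8347 × 0.492 = 1580 + 4107 = 5687
Net migration: Band 5 − 40 → 5647
Population now: 0–14=440, 15–29=1389, 30–44=843, 45–59=2649, 60+=5647
Total after period 4: 440 + 1389 + 843 + 2649 + 5647 = 10968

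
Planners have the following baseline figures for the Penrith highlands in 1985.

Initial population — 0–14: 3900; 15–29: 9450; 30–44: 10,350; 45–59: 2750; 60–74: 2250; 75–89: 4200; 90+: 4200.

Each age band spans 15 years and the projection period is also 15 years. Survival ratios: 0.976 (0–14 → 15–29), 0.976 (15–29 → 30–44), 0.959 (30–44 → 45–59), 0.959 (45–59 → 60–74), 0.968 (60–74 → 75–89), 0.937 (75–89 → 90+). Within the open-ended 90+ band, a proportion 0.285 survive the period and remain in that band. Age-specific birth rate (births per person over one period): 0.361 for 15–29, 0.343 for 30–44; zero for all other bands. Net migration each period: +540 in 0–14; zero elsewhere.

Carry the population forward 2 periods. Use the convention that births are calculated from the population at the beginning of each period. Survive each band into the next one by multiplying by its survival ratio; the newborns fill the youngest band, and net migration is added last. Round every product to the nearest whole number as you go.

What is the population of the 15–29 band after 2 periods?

7321

Let band 1 be 0–14 through band 7 = 90+.
Period 1:
Births: 9450 * 0.361 = 3411, 10350 * 0.343 = 3550 ⇒ total 6961
Band 2: 3900 * 0.976 = 3806
Band 3: 9450 * 0.976 = 9223
Band 4: 10350 * 0.959 = 9926
Band 5: 2750 * 0.959 = 2637
Band 6: 2250 * 0.968 = 2178
Band 7: 4200 * 0.937 + 4200 * 0.285 = 3935 + 1197 = 5132
Net migration: Band 1 + 540 → 7501
End of period: [7501, 3806, 9223, 9926, 2637, 2178, 5132]
Period 2:
Births: 3806 * 0.361 = 1374, 9223 * 0.343 = 3163 ⇒ total 4537
Band 2: 7501 * 0.976 = 7321
Band 3: 3806 * 0.976 = 3715
Band 4: 9223 * 0.959 = 8845
Band 5: 9926 * 0.959 = 9519
Band 6: 2637 * 0.968 = 2553
Band 7: 2178 * 0.937 + 5132 * 0.285 = 2041 + 1463 = 3504
Net migration: Band 1 + 540 → 5077
End of period: [5077, 7321, 3715, 8845, 9519, 2553, 3504]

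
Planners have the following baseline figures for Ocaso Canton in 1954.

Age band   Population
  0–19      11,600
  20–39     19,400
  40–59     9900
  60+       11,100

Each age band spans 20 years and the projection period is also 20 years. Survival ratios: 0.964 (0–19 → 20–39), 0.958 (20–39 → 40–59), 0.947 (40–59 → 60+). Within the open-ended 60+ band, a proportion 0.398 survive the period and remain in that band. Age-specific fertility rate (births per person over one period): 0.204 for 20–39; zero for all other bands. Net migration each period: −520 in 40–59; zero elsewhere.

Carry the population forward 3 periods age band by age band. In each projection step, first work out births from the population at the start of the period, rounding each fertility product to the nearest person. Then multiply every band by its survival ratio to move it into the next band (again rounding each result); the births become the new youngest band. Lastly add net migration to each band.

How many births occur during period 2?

2281

(Bands numbered youngest = 1 to oldest = 4.)
— Period 1 —
Births: 19400 × 0.204 = 3958
Band 2: 11600 × 0.964 = 11182
Band 3: 19400 × 0.958 = 18585
Band 4: 9900 × 0.947 + 11100 × 0.398 = 9375 + 4418 = 13793
Net migration: Band 3 − 520 → 18065
End of period: [3958, 11182, 18065, 13793]
— Period 2 —
Births: 11182 × 0.204 = 2281
Band 2: 3958 × 0.964 = 3816
Band 3: 11182 × 0.958 = 10712
Band 4: 18065 × 0.947 + 13793 × 0.398 = 17108 + 5490 = 22598
Net migration: Band 3 − 520 → 10192
End of period: [2281, 3816, 10192, 22598]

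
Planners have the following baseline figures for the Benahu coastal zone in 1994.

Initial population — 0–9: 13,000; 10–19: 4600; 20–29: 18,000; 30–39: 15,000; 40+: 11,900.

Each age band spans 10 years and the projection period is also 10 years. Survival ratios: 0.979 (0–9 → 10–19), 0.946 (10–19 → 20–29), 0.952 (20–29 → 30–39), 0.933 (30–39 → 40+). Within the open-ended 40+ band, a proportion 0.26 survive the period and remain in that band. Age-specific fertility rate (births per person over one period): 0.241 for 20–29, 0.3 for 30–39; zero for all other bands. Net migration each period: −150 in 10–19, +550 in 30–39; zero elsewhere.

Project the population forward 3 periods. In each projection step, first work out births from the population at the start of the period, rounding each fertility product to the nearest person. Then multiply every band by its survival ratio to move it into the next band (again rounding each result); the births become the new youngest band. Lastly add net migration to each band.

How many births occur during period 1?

Call the bands 1 to 5, youngest first.
Period 1.
Births: 18000 × 0.241 = 4338  |  15000 × 0.3 = 4500 ⇒ total 8838
Band 2: 13000 × 0.979 = 12727
Band 3: 4600 × 0.946 = 4352
Band 4: 18000 × 0.952 = 17136
Band 5: 15000 × 0.933 + 11900 × 0.26 = 13995 + 3094 = 17089
Net migration: Band 2 − 150 → 12577; Band 4 + 550 → 17686
→ [8838, 12577, 4352, 17686, 17089]

8838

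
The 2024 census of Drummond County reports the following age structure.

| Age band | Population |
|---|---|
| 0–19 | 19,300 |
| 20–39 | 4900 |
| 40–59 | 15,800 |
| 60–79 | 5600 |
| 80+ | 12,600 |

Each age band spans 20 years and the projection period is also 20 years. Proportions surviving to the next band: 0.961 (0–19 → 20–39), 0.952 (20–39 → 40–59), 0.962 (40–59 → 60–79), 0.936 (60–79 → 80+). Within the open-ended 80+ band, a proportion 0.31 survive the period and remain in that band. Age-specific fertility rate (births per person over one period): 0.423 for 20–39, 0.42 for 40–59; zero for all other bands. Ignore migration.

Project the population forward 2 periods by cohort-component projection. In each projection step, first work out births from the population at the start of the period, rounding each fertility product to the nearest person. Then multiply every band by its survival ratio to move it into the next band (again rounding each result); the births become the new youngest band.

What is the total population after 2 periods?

Numbering the bands 1..5 from youngest to oldest:
Period 1:
Births: 4900 × 0.423 = 2073, 15800 × 0.42 = 6636 → 8709
Band 2: 19300 × 0.961 = 18547
Band 3: 4900 × 0.952 = 4665
Band 4: 15800 × 0.962 = 15200
Band 5: 5600 × 0.936 + 12600 × 0.31 = 5242 + 3906 = 9148
→ [8709, 18547, 4665, 15200, 9148]
Period 2:
Births: 18547 × 0.423 = 7845, 4665 × 0.42 = 1959 → 9804
Band 2: 8709 × 0.961 = 8369
Band 3: 18547 × 0.952 = 17657
Band 4: 4665 × 0.962 = 4488
Band 5: 15200 × 0.936 + 9148 × 0.31 = 14227 + 2836 = 17063
→ [9804, 8369, 17657, 4488, 17063]
Total after period 2: 9804 + 8369 + 17657 + 4488 + 17063 = 57381

57381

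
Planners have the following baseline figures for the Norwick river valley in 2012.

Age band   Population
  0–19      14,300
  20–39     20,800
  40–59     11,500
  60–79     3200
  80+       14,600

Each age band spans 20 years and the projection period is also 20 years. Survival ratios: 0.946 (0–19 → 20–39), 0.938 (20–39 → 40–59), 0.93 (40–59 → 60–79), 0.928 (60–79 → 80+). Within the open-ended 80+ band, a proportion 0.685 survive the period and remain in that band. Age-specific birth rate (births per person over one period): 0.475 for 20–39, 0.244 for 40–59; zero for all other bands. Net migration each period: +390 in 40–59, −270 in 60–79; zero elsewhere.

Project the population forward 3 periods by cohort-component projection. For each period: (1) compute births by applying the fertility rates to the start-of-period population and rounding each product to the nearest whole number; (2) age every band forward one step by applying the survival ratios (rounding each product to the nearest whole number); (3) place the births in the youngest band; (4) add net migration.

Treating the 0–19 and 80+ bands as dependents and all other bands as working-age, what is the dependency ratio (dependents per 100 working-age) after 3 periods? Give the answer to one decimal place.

After projecting period 1:
Births: 20800 × 0.475 = 9880, 11500 × 0.244 = 2806 → total 12686
20–39: 14300 × 0.946 = 13528
40–59: 20800 × 0.938 = 19510
60–79: 11500 × 0.93 = 10695
80+: 3200 × 0.928 + 14600 × 0.685 = 2970 + 10001 = 12971
Net migration: 40–59 + 390 → 19900; 60–79 − 270 → 10425
End of period: [12686, 13528, 19900, 10425, 12971]
After projecting period 2:
Births: 13528 × 0.475 = 6426, 19900 × 0.244 = 4856 → total 11282
20–39: 12686 × 0.946 = 12001
40–59: 13528 × 0.938 = 12689
60–79: 19900 × 0.93 = 18507
80+: 10425 × 0.928 + 12971 × 0.685 = 9674 + 8885 = 18559
Net migration: 40–59 + 390 → 13079; 60–79 − 270 → 18237
End of period: [11282, 12001, 13079, 18237, 18559]
After projecting period 3:
Births: 12001 × 0.475 = 5700, 13079 × 0.244 = 3191 → total 8891
20–39: 11282 × 0.946 = 10673
40–59: 12001 × 0.938 = 11257
60–79: 13079 × 0.93 = 12163
80+: 18237 × 0.928 + 18559 × 0.685 = 16924 + 12713 = 29637
Net migration: 40–59 + 390 → 11647; 60–79 − 270 → 11893
End of period: [8891, 10673, 11647, 11893, 29637]
Dependents (band 0–19 + band 80+) = 8891 + 29637 = 38528; working-age = 34213; ratio = 38528/34213 × 100 = 112.6

112.6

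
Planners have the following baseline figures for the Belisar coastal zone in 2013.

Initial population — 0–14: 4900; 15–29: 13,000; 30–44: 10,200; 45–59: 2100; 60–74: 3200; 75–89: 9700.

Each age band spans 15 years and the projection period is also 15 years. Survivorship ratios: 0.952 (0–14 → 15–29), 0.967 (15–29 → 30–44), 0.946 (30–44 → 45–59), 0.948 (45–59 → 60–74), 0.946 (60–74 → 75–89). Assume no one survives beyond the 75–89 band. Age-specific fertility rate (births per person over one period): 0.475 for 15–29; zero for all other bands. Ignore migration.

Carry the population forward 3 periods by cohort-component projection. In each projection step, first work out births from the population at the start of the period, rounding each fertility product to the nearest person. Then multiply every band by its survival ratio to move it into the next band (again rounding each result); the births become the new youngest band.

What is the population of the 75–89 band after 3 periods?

After projecting period 1:
Births: 13000 × 0.475 = 6175
15–29: 4900 × 0.952 = 4665
30–44: 13000 × 0.967 = 12571
45–59: 10200 × 0.946 = 9649
60–74: 2100 × 0.948 = 1991
75–89: 3200 × 0.946 = 3027
Giving 6175 / 4665 / 12571 / 9649 / 1991 / 3027.
After projecting period 2:
Births: 4665 × 0.475 = 2216
15–29: 6175 × 0.952 = 5879
30–44: 4665 × 0.967 = 4511
45–59: 12571 × 0.946 = 11892
60–74: 9649 × 0.948 = 9147
75–89: 1991 × 0.946 = 1883
Giving 2216 / 5879 / 4511 / 11892 / 9147 / 1883.
After projecting period 3:
Births: 5879 × 0.475 = 2793
15–29: 2216 × 0.952 = 2110
30–44: 5879 × 0.967 = 5685
45–59: 4511 × 0.946 = 4267
60–74: 11892 × 0.948 = 11274
75–89: 9147 × 0.946 = 8653
Giving 2793 / 2110 / 5685 / 4267 / 11274 / 8653.

8653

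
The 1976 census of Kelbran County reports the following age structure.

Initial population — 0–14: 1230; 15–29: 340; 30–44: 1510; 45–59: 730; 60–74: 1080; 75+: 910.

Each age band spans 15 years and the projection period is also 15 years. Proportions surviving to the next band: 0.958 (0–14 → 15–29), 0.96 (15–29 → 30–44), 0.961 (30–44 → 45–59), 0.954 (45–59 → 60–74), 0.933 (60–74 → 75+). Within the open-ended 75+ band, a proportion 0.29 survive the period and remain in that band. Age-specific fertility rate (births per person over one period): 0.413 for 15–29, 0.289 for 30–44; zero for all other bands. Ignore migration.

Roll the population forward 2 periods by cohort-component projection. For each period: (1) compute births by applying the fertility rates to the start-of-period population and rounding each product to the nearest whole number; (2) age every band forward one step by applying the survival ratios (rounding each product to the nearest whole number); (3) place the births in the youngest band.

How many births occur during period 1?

Numbering the groups 1..6 from youngest to oldest:
After projecting period 1:
Births: 340 * 0.413 = 140 ; 1510 * 0.289 = 436 → total 576
Group 2: 1230 * 0.958 = 1178
Group 3: 340 * 0.96 = 326
Group 4: 1510 * 0.961 = 1451
Group 5: 730 * 0.954 = 696
Group 6: 1080 * 0.933 + 910 * 0.29 = 1008 + 264 = 1272
Giving 576 / 1178 / 326 / 1451 / 696 / 1272.

576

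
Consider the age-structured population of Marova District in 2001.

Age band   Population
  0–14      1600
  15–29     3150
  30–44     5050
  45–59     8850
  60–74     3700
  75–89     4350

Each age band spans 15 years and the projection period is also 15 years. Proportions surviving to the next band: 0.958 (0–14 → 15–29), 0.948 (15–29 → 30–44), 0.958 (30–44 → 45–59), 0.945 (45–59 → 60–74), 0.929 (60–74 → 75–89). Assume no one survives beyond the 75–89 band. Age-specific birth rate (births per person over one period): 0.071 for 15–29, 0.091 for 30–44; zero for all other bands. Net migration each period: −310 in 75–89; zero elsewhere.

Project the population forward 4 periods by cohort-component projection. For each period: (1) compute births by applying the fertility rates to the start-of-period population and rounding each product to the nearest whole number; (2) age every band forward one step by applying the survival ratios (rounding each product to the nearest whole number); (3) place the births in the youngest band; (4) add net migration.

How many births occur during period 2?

381

Call the bands 1 to 6, youngest first.
Period 1:
Births: 3150 × 0.071 = 224  |  5050 × 0.091 = 460 ⇒ total 684
Band 2: 1600 × 0.958 = 1533
Band 3: 3150 × 0.948 = 2986
Band 4: 5050 × 0.958 = 4838
Band 5: 8850 × 0.945 = 8363
Band 6: 3700 × 0.929 = 3437
Net migration: Band 6 − 310 → 3127
Population now: 0–14=684, 15–29=1533, 30–44=2986, 45–59=4838, 60–74=8363, 75–89=3127
Period 2:
Births: 1533 × 0.071 = 109  |  2986 × 0.091 = 272 ⇒ total 381
Band 2: 684 × 0.958 = 655
Band 3: 1533 × 0.948 = 1453
Band 4: 2986 × 0.958 = 2861
Band 5: 4838 × 0.945 = 4572
Band 6: 8363 × 0.929 = 7769
Net migration: Band 6 − 310 → 7459
Population now: 0–14=381, 15–29=655, 30–44=1453, 45–59=2861, 60–74=4572, 75–89=7459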